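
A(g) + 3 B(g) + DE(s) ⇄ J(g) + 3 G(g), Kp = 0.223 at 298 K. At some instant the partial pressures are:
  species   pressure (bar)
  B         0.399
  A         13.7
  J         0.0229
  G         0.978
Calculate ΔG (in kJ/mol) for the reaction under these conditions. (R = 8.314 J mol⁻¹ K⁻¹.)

(DE is a pure solid — omitted from Qp.)
Qp = P(J)·P(G)³ / (P(A)·P(B)³) = (0.0229)·(0.978)³ / ((13.7)·(0.399)³) = 0.0246
ΔG = RT ln(Qp/Kp) = (8.314 J mol⁻¹ K⁻¹)(298 K) × ln(0.0246/0.223)
   = (2.478 kJ/mol)(-2.204) = -5.46 kJ/mol
ΔG < 0, so the forward reaction is spontaneous (proceeds forward).

ΔG = -5.46 kJ/mol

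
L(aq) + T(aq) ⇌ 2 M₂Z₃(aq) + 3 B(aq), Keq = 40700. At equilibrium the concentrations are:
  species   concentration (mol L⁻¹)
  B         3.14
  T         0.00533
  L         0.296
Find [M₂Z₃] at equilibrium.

[M₂Z₃] = 1.44 mol L⁻¹

At equilibrium, Keq = [M₂Z₃]²·[B]³ / ([L]·[T]) = 40700.
([M₂Z₃])²·(3.14)³ / ((0.296)·(0.00533)) = 40700
[M₂Z₃]² = 2.07 ⇒ [M₂Z₃] = 1.44 mol L⁻¹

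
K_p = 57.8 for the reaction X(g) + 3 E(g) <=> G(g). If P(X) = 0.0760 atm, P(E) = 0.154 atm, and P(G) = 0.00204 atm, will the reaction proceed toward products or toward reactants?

Q_p = P(G) / (P(X)·P(E)³) = (0.00204) / ((0.0760)·(0.154)³) = 7.35
Q_p = 7.35 < K_p = 57.8, so the forward reaction proceeds.

forward (toward products)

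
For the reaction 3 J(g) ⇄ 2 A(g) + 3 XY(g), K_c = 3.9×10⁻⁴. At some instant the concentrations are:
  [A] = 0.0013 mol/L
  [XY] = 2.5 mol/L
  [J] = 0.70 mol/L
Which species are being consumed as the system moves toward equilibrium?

J (reactants)

Q_c = [A]²·[XY]³ / [J]³ = (0.0013)²·(2.5)³ / (0.70)³ = 7.7×10⁻⁵
Q_c = 7.7×10⁻⁵ < K_c = 3.9×10⁻⁴: net forward reaction.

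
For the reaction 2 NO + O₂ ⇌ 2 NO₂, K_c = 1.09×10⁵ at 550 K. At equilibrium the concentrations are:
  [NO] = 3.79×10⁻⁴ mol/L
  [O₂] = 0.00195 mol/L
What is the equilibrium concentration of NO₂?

At equilibrium, K_c = [NO₂]² / ([NO]²·[O₂]) = 1.09×10⁵.
([NO₂])² / ((3.79×10⁻⁴)²·(0.00195)) = 1.09×10⁵
[NO₂]² = 3.05×10⁻⁵ ⇒ [NO₂] = 0.00553 mol/L

[NO₂] = 0.00553 mol/L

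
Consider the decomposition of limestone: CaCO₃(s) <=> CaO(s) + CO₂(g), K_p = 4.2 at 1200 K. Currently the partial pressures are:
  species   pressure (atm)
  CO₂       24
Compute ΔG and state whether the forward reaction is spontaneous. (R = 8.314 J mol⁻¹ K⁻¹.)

ΔG = 17.4 kJ/mol; the forward reaction is non-spontaneous

(CaCO₃, CaO are pure solids — omitted from Q_p.)
Q_p = P(CO₂) = 24.0
ΔG = RT ln(Q_p/K_p) = (8.314 J mol⁻¹ K⁻¹)(1200 K) × ln(24.0/4.2)
   = (9.977 kJ/mol)(1.743) = 17.4 kJ/mol
ΔG > 0, so the forward reaction is non-spontaneous (proceeds in reverse).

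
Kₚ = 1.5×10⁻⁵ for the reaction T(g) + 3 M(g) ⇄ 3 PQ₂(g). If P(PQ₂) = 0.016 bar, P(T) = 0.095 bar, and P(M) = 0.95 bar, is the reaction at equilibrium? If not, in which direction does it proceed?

toward reactants

Qₚ = P(PQ₂)³ / (P(T)·P(M)³) = (0.016)³ / ((0.095)·(0.95)³) = 5.0×10⁻⁵
Qₚ = 5.0×10⁻⁵ > Kₚ = 1.5×10⁻⁵, so the reverse reaction proceeds.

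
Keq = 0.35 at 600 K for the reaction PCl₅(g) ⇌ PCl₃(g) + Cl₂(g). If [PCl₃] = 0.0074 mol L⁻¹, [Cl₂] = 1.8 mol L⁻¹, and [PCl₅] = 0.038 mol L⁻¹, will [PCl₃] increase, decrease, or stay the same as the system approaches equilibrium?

stay the same

Q = [PCl₃]·[Cl₂] / [PCl₅] = (0.0074)·(1.8) / (0.038) = 0.35
Q = 0.35 = Keq; the system is at equilibrium.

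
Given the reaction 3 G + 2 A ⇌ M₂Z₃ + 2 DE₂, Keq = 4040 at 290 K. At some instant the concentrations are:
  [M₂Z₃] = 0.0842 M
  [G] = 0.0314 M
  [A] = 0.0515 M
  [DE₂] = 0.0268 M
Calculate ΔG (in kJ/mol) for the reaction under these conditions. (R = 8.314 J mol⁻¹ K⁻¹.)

ΔG = -4.10 kJ/mol

Q = [M₂Z₃]·[DE₂]² / ([G]³·[A]²) = (0.0842)·(0.0268)² / ((0.0314)³·(0.0515)²) = 737
ΔG = RT ln(Q/Keq) = (8.314 J mol⁻¹ K⁻¹)(290 K) × ln(737/4040)
   = (2.411 kJ/mol)(-1.701) = -4.10 kJ/mol
ΔG < 0, so the forward reaction is spontaneous (proceeds forward).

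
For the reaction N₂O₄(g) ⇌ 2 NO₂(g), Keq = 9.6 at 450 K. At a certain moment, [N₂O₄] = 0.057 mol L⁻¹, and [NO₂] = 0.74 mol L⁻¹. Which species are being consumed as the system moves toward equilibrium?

Q = [NO₂]² / [N₂O₄] = (0.74)² / (0.057) = 9.6
Q = 9.6 = Keq; the system is at equilibrium.

none (at equilibrium)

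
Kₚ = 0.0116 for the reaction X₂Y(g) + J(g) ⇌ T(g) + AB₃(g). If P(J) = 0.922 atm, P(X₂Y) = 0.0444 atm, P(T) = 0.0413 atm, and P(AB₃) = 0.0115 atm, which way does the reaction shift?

no net change (already at equilibrium)

Qₚ = P(T)·P(AB₃) / (P(X₂Y)·P(J)) = (0.0413)·(0.0115) / ((0.0444)·(0.922)) = 0.0116
Qₚ = 0.0116 = Kₚ, so the system is already at equilibrium.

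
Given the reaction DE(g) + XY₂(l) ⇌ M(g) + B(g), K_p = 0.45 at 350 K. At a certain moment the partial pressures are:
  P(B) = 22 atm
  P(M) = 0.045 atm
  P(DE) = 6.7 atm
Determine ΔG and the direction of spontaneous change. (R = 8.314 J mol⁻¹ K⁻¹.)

ΔG = -3.24 kJ/mol; the forward reaction is spontaneous

(XY₂ is a pure liquid — omitted from Q_p.)
Q_p = P(M)·P(B) / P(DE) = (0.045)·(22) / (6.7) = 0.148
ΔG = RT ln(Q_p/K_p) = (8.314 J mol⁻¹ K⁻¹)(350 K) × ln(0.148/0.45)
   = (2.910 kJ/mol)(-1.112) = -3.24 kJ/mol
ΔG < 0, so the forward reaction is spontaneous (proceeds forward).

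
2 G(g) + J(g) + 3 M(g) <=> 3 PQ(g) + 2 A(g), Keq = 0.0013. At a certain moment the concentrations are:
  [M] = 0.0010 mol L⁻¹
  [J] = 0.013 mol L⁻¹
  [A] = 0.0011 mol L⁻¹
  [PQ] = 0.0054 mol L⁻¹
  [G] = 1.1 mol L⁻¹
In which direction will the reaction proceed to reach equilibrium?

reverse (toward reactants)

Q = [PQ]³·[A]² / ([G]²·[J]·[M]³) = (0.0054)³·(0.0011)² / ((1.1)²·(0.013)·(0.0010)³) = 0.012
Q = 0.012 > Keq = 0.0013, so the reverse reaction proceeds.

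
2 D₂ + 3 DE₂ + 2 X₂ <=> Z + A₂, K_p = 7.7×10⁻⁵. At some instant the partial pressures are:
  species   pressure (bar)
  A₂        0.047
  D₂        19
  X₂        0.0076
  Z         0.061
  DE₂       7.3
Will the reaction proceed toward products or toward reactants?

in the reverse direction

Q_p = P(Z)·P(A₂) / (P(D₂)²·P(DE₂)³·P(X₂)²) = (0.061)·(0.047) / ((19)²·(7.3)³·(0.0076)²) = 3.5×10⁻⁴
Q_p = 3.5×10⁻⁴ > K_p = 7.7×10⁻⁵, so the reverse reaction proceeds.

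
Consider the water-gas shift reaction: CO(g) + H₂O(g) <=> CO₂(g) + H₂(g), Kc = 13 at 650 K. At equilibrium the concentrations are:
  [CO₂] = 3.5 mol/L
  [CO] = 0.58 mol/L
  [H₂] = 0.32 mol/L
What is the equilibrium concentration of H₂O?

At equilibrium, Kc = [CO₂]·[H₂] / ([CO]·[H₂O]) = 13.
(3.5)·(0.32) / ((0.58)·([H₂O])) = 13
[H₂O] = 0.149 = 0.15 mol/L

[H₂O] = 0.15 mol/L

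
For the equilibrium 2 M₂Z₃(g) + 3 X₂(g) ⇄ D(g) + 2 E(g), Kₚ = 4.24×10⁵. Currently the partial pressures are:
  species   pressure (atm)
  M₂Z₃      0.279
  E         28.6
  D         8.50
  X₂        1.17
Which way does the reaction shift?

forward (toward products)

Qₚ = P(D)·P(E)² / (P(M₂Z₃)²·P(X₂)³) = (8.50)·(28.6)² / ((0.279)²·(1.17)³) = 55800
Qₚ = 55800 < Kₚ = 4.24×10⁵, so the forward reaction proceeds.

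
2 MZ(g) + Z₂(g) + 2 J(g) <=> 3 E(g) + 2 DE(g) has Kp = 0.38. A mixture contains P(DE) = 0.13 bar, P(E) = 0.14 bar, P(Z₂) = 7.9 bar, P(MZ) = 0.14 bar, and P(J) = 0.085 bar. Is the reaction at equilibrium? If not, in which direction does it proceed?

Qp = P(E)³·P(DE)² / (P(MZ)²·P(Z₂)·P(J)²) = (0.14)³·(0.13)² / ((0.14)²·(7.9)·(0.085)²) = 0.041
Qp = 0.041 < Kp = 0.38, so the forward reaction proceeds.

to the right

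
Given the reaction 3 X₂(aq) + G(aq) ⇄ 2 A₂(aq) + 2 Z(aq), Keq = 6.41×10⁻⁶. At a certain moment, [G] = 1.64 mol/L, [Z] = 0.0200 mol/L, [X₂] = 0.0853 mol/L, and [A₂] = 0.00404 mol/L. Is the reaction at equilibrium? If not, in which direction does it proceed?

neither direction; the system is at equilibrium

Q = [A₂]²·[Z]² / ([X₂]³·[G]) = (0.00404)²·(0.0200)² / ((0.0853)³·(1.64)) = 6.41×10⁻⁶
Q = 6.41×10⁻⁶ = Keq, so the system is already at equilibrium.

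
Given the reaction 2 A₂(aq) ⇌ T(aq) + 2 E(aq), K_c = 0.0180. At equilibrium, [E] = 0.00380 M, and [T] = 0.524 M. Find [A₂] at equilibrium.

[A₂] = 0.0205 M

At equilibrium, K_c = [T]·[E]² / [A₂]² = 0.0180.
(0.524)·(0.00380)² / ([A₂])² = 0.0180
[A₂]² = 4.20×10⁻⁴ ⇒ [A₂] = 0.0205 M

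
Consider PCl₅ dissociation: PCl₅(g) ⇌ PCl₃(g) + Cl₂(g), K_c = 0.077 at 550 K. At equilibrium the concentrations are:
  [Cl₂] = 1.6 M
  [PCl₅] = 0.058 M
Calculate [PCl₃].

[PCl₃] = 0.0028 M

At equilibrium, K_c = [PCl₃]·[Cl₂] / [PCl₅] = 0.077.
([PCl₃])·(1.6) / (0.058) = 0.077
[PCl₃] = 0.00279 = 0.0028 M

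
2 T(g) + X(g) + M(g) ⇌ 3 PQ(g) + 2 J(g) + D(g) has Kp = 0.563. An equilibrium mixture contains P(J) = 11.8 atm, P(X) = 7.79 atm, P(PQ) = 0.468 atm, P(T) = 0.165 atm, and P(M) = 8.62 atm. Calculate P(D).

At equilibrium, Kp = P(PQ)³·P(J)²·P(D) / (P(T)²·P(X)·P(M)) = 0.563.
(0.468)³·(11.8)²·(P(D)) / ((0.165)²·(7.79)·(8.62)) = 0.563
P(D) = 0.0721 atm

P(D) = 0.0721 atm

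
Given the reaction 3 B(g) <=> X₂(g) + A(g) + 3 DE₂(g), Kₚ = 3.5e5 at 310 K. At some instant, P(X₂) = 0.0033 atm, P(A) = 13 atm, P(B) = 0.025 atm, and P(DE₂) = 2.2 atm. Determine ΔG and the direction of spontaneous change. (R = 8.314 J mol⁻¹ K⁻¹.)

Qₚ = P(X₂)·P(A)·P(DE₂)³ / P(B)³ = (0.0033)·(13)·(2.2)³ / (0.025)³ = 29200
ΔG = RT ln(Qₚ/Kₚ) = (8.314 J mol⁻¹ K⁻¹)(310 K) × ln(29200/3.5e5)
   = (2.577 kJ/mol)(-2.484) = -6.40 kJ/mol
ΔG < 0, so the forward reaction is spontaneous (proceeds forward).

ΔG = -6.40 kJ/mol; the forward reaction is spontaneous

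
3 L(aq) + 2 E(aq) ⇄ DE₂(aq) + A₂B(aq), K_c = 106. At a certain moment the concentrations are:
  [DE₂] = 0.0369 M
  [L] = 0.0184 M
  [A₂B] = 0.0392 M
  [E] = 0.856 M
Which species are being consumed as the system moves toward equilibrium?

DE₂, A₂B (products)

Q_c = [DE₂]·[A₂B] / ([L]³·[E]²) = (0.0369)·(0.0392) / ((0.0184)³·(0.856)²) = 317
Q_c = 317 > K_c = 106: net reverse reaction.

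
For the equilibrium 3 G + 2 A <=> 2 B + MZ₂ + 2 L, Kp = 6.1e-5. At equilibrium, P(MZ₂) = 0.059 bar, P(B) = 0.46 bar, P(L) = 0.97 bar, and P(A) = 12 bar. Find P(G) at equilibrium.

P(G) = 1.1 bar

At equilibrium, Kp = P(B)²·P(MZ₂)·P(L)² / (P(G)³·P(A)²) = 6.1e-5.
(0.46)²·(0.059)·(0.97)² / ((P(G))³·(12)²) = 6.1e-5
P(G)³ = 1.34 ⇒ P(G) = 1.1 bar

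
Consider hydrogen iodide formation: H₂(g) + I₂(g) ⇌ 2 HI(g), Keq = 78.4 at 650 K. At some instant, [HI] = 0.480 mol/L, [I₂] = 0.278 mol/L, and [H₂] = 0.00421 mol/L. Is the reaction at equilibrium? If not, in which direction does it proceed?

Q = [HI]² / ([H₂]·[I₂]) = (0.480)² / ((0.00421)·(0.278)) = 197
Q = 197 > Keq = 78.4, so the reverse reaction proceeds.

to the left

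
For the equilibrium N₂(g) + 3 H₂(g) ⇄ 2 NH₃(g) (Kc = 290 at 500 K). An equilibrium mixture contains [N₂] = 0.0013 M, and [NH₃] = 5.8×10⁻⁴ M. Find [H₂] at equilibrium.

At equilibrium, Kc = [NH₃]² / ([N₂]·[H₂]³) = 290.
(5.8×10⁻⁴)² / ((0.0013)·([H₂])³) = 290
[H₂]³ = 8.92×10⁻⁷ ⇒ [H₂] = 0.0096 M

[H₂] = 0.0096 M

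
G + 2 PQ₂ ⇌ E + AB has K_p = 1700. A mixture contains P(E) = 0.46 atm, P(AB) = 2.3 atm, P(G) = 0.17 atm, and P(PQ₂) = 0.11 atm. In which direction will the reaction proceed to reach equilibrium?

in the forward direction

Q_p = P(E)·P(AB) / (P(G)·P(PQ₂)²) = (0.46)·(2.3) / ((0.17)·(0.11)²) = 510
Q_p = 510 < K_p = 1700, so the forward reaction proceeds.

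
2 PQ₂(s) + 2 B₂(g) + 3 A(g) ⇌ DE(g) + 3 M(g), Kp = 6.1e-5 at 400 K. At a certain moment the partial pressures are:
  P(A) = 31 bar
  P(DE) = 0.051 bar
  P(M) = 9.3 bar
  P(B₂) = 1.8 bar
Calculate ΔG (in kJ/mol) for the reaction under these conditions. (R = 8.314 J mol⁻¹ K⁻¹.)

(PQ₂ is a pure solid — omitted from Qp.)
Qp = P(DE)·P(M)³ / (P(B₂)²·P(A)³) = (0.051)·(9.3)³ / ((1.8)²·(31)³) = 4.25e-4
ΔG = RT ln(Qp/Kp) = (8.314 J mol⁻¹ K⁻¹)(400 K) × ln(4.25e-4/6.1e-5)
   = (3.326 kJ/mol)(1.941) = 6.46 kJ/mol
ΔG > 0, so the forward reaction is non-spontaneous (proceeds in reverse).

ΔG = 6.46 kJ/mol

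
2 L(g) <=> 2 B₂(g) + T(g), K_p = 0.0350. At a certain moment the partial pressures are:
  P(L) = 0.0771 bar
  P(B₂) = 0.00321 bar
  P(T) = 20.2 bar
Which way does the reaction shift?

Q_p = P(B₂)²·P(T) / P(L)² = (0.00321)²·(20.2) / (0.0771)² = 0.0350
Q_p = 0.0350 = K_p, so the system is already at equilibrium.

no net change (already at equilibrium)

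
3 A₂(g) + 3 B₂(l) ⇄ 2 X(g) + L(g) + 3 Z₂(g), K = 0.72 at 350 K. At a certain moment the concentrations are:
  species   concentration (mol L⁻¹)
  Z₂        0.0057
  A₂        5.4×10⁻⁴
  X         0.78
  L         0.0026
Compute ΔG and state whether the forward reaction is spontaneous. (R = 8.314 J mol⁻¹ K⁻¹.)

ΔG = 2.76 kJ/mol; the forward reaction is non-spontaneous

(B₂ is a pure liquid — omitted from Q.)
Q = [X]²·[L]·[Z₂]³ / [A₂]³ = (0.78)²·(0.0026)·(0.0057)³ / (5.4×10⁻⁴)³ = 1.86
ΔG = RT ln(Q/K) = (8.314 J mol⁻¹ K⁻¹)(350 K) × ln(1.86/0.72)
   = (2.910 kJ/mol)(0.9491) = 2.76 kJ/mol
ΔG > 0, so the forward reaction is non-spontaneous (proceeds in reverse).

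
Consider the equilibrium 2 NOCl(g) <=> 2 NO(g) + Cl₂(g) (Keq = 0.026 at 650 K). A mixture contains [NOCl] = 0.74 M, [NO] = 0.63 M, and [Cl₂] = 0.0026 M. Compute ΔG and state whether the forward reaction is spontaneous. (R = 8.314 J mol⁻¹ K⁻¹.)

Q = [NO]²·[Cl₂] / [NOCl]² = (0.63)²·(0.0026) / (0.74)² = 0.00188
ΔG = RT ln(Q/Keq) = (8.314 J mol⁻¹ K⁻¹)(650 K) × ln(0.00188/0.026)
   = (5.404 kJ/mol)(-2.627) = -14.2 kJ/mol
ΔG < 0, so the forward reaction is spontaneous (proceeds forward).

ΔG = -14.2 kJ/mol; the forward reaction is spontaneous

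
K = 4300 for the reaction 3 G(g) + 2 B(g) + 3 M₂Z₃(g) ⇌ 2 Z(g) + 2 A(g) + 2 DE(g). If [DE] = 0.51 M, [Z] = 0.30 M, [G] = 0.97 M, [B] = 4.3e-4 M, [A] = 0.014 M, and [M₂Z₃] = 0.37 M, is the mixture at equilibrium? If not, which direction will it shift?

Q = [Z]²·[A]²·[DE]² / ([G]³·[B]²·[M₂Z₃]³) = (0.30)²·(0.014)²·(0.51)² / ((0.97)³·(4.3e-4)²·(0.37)³) = 540
Q = 540 < K = 4300: net forward reaction.

no; Q < K, reaction proceeds forward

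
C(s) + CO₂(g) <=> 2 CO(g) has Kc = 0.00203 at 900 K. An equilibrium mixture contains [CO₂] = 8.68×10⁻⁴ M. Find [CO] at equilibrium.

(C is a pure solid — omitted from Kc.)
At equilibrium, Kc = [CO]² / [CO₂] = 0.00203.
([CO])² / (8.68×10⁻⁴) = 0.00203
[CO]² = 1.76×10⁻⁶ ⇒ [CO] = 0.00133 M

[CO] = 0.00133 M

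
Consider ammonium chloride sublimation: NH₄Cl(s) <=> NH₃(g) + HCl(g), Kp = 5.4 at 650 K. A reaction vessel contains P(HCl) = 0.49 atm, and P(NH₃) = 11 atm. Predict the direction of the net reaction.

(NH₄Cl is a pure solid — omitted from Qp.)
Qp = P(NH₃)·P(HCl) = (11)·(0.49) = 5.4
Qp = 5.4 = Kp, so the system is already at equilibrium.

at equilibrium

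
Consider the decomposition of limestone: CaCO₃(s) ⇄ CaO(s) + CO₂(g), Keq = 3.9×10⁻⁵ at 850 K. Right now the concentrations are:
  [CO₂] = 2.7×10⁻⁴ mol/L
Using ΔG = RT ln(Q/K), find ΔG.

(CaCO₃, CaO are pure solids — omitted from Q.)
Q = [CO₂] = 2.70×10⁻⁴
ΔG = RT ln(Q/Keq) = (8.314 J mol⁻¹ K⁻¹)(850 K) × ln(2.70×10⁻⁴/3.9×10⁻⁵)
   = (7.067 kJ/mol)(1.935) = 13.7 kJ/mol
ΔG > 0, so the forward reaction is non-spontaneous (proceeds in reverse).

ΔG = 13.7 kJ/mol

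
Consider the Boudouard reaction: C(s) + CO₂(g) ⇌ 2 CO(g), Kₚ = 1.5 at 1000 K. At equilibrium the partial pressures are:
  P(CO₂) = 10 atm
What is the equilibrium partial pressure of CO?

(C is a pure solid — omitted from Kₚ.)
At equilibrium, Kₚ = P(CO)² / P(CO₂) = 1.5.
(P(CO))² / (10) = 1.5
P(CO)² = 15.0 ⇒ P(CO) = 3.9 atm

P(CO) = 3.9 atm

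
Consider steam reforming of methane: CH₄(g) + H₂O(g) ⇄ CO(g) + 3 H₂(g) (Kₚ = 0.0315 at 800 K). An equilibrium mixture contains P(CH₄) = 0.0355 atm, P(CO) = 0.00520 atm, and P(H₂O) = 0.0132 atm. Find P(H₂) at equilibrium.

P(H₂) = 0.142 atm

At equilibrium, Kₚ = P(CO)·P(H₂)³ / (P(CH₄)·P(H₂O)) = 0.0315.
(0.00520)·(P(H₂))³ / ((0.0355)·(0.0132)) = 0.0315
P(H₂)³ = 0.00284 ⇒ P(H₂) = 0.142 atm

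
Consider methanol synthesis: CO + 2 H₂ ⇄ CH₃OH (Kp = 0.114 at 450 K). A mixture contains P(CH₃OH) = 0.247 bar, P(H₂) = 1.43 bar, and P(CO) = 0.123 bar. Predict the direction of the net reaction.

reverse (toward reactants)

Qp = P(CH₃OH) / (P(CO)·P(H₂)²) = (0.247) / ((0.123)·(1.43)²) = 0.982
Qp = 0.982 > Kp = 0.114, so the reverse reaction proceeds.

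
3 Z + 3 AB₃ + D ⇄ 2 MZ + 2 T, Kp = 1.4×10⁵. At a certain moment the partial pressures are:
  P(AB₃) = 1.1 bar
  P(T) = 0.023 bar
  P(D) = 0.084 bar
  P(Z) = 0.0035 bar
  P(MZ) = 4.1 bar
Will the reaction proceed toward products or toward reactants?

to the left

Qp = P(MZ)²·P(T)² / (P(Z)³·P(AB₃)³·P(D)) = (4.1)²·(0.023)² / ((0.0035)³·(1.1)³·(0.084)) = 1.9×10⁶
Qp = 1.9×10⁶ > Kp = 1.4×10⁵, so the reverse reaction proceeds.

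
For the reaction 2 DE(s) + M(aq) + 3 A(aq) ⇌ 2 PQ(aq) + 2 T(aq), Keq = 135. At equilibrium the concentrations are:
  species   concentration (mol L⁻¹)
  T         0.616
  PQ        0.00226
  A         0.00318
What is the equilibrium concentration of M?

(DE is a pure solid — omitted from Keq.)
At equilibrium, Keq = [PQ]²·[T]² / ([M]·[A]³) = 135.
(0.00226)²·(0.616)² / (([M])·(0.00318)³) = 135
[M] = 0.446 mol L⁻¹

[M] = 0.446 mol L⁻¹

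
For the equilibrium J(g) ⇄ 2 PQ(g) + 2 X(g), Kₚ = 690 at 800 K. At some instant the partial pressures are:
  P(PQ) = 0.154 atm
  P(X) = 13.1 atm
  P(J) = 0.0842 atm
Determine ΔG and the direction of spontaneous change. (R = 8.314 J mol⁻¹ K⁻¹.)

Qₚ = P(PQ)²·P(X)² / P(J) = (0.154)²·(13.1)² / (0.0842) = 48.3
ΔG = RT ln(Qₚ/Kₚ) = (8.314 J mol⁻¹ K⁻¹)(800 K) × ln(48.3/690)
   = (6.651 kJ/mol)(-2.659) = -17.7 kJ/mol
ΔG < 0, so the forward reaction is spontaneous (proceeds forward).

ΔG = -17.7 kJ/mol; the forward reaction is spontaneous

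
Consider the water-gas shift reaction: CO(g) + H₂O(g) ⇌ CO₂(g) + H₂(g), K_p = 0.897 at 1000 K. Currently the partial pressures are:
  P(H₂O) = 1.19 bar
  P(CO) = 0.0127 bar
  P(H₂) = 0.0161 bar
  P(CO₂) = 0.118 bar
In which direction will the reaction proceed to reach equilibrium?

toward products

Q_p = P(CO₂)·P(H₂) / (P(CO)·P(H₂O)) = (0.118)·(0.0161) / ((0.0127)·(1.19)) = 0.126
Q_p = 0.126 < K_p = 0.897, so the forward reaction proceeds.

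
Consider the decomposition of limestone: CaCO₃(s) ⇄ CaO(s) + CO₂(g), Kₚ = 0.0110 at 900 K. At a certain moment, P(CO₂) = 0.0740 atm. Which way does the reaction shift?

reverse (toward reactants)

(CaCO₃, CaO are pure solids — omitted from Qₚ.)
Qₚ = P(CO₂) = 0.0740
Qₚ = 0.0740 > Kₚ = 0.0110, so the reverse reaction proceeds.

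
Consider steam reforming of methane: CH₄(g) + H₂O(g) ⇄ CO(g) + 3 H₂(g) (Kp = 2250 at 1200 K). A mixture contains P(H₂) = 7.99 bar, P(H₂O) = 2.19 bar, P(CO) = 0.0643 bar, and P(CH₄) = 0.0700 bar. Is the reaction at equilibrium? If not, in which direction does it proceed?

forward (toward products)

Qp = P(CO)·P(H₂)³ / (P(CH₄)·P(H₂O)) = (0.0643)·(7.99)³ / ((0.0700)·(2.19)) = 214
Qp = 214 < Kp = 2250, so the forward reaction proceeds.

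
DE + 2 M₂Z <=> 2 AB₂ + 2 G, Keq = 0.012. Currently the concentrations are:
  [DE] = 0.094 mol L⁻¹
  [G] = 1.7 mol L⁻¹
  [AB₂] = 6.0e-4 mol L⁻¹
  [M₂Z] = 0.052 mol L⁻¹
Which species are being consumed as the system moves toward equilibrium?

DE, M₂Z (reactants)

Q = [AB₂]²·[G]² / ([DE]·[M₂Z]²) = (6.0e-4)²·(1.7)² / ((0.094)·(0.052)²) = 0.0041
Q = 0.0041 < Keq = 0.012: net forward reaction.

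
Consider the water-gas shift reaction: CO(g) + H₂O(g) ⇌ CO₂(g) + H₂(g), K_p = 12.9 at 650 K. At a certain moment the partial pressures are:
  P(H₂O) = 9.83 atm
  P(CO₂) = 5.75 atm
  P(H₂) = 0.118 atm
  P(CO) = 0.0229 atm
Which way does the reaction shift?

Q_p = P(CO₂)·P(H₂) / (P(CO)·P(H₂O)) = (5.75)·(0.118) / ((0.0229)·(9.83)) = 3.01
Q_p = 3.01 < K_p = 12.9, so the forward reaction proceeds.

toward products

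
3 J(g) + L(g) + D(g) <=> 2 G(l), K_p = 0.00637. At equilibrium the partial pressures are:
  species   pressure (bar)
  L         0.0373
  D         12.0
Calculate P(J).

(G is a pure liquid — omitted from K_p.)
At equilibrium, K_p = 1 / (P(J)³·P(L)·P(D)) = 0.00637.
1 / ((P(J))³·(0.0373)·(12.0)) = 0.00637
P(J)³ = 351 ⇒ P(J) = 7.05 bar

P(J) = 7.05 bar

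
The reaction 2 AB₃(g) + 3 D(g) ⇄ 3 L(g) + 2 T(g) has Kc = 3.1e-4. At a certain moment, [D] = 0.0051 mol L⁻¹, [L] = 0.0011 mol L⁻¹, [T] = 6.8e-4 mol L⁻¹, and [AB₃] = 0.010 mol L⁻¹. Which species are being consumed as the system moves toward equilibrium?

Qc = [L]³·[T]² / ([AB₃]²·[D]³) = (0.0011)³·(6.8e-4)² / ((0.010)²·(0.0051)³) = 4.6e-5
Qc = 4.6e-5 < Kc = 3.1e-4: net forward reaction.

AB₃, D (reactants)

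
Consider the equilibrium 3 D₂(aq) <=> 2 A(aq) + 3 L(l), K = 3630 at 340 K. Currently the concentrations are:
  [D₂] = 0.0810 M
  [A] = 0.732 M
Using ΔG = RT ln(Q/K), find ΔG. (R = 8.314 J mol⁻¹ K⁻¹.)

(L is a pure liquid — omitted from Q.)
Q = [A]² / [D₂]³ = (0.732)² / (0.0810)³ = 1010
ΔG = RT ln(Q/K) = (8.314 J mol⁻¹ K⁻¹)(340 K) × ln(1010/3630)
   = (2.827 kJ/mol)(-1.279) = -3.62 kJ/mol
ΔG < 0, so the forward reaction is spontaneous (proceeds forward).

ΔG = -3.62 kJ/mol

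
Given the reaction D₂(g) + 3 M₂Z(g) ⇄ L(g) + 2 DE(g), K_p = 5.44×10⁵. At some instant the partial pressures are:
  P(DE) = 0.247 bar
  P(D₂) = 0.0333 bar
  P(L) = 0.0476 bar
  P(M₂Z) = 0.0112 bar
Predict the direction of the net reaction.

Q_p = P(L)·P(DE)² / (P(D₂)·P(M₂Z)³) = (0.0476)·(0.247)² / ((0.0333)·(0.0112)³) = 62100
Q_p = 62100 < K_p = 5.44×10⁵, so the forward reaction proceeds.

toward products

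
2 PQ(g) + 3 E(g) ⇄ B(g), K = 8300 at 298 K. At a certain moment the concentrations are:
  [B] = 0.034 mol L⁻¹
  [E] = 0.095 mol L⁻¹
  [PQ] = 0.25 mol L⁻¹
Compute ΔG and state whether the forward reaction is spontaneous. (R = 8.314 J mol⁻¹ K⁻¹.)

ΔG = -6.37 kJ/mol; the forward reaction is spontaneous

Q = [B] / ([PQ]²·[E]³) = (0.034) / ((0.25)²·(0.095)³) = 634
ΔG = RT ln(Q/K) = (8.314 J mol⁻¹ K⁻¹)(298 K) × ln(634/8300)
   = (2.478 kJ/mol)(-2.572) = -6.37 kJ/mol
ΔG < 0, so the forward reaction is spontaneous (proceeds forward).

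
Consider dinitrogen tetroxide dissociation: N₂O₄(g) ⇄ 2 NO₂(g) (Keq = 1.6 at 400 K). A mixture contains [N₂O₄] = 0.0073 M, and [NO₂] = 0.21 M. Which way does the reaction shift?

Q = [NO₂]² / [N₂O₄] = (0.21)² / (0.0073) = 6.0
Q = 6.0 > Keq = 1.6, so the reverse reaction proceeds.

reverse (toward reactants)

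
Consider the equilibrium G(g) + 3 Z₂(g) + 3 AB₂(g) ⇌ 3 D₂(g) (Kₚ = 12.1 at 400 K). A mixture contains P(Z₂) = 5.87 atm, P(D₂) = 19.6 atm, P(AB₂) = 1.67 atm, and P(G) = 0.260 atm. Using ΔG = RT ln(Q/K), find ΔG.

Qₚ = P(D₂)³ / (P(G)·P(Z₂)³·P(AB₂)³) = (19.6)³ / ((0.260)·(5.87)³·(1.67)³) = 30.7
ΔG = RT ln(Qₚ/Kₚ) = (8.314 J mol⁻¹ K⁻¹)(400 K) × ln(30.7/12.1)
   = (3.326 kJ/mol)(0.9311) = 3.10 kJ/mol
ΔG > 0, so the forward reaction is non-spontaneous (proceeds in reverse).

ΔG = 3.10 kJ/mol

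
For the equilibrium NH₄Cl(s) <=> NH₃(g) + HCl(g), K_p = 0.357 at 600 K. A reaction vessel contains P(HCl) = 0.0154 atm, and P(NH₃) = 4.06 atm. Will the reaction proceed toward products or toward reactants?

toward products

(NH₄Cl is a pure solid — omitted from Q_p.)
Q_p = P(NH₃)·P(HCl) = (4.06)·(0.0154) = 0.0625
Q_p = 0.0625 < K_p = 0.357, so the forward reaction proceeds.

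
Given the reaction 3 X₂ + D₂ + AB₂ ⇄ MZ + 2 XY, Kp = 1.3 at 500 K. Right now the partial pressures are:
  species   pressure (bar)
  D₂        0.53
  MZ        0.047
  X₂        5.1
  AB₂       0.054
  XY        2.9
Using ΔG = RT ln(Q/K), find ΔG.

ΔG = -10.5 kJ/mol

Qp = P(MZ)·P(XY)² / (P(X₂)³·P(D₂)·P(AB₂)) = (0.047)·(2.9)² / ((5.1)³·(0.53)·(0.054)) = 0.104
ΔG = RT ln(Qp/Kp) = (8.314 J mol⁻¹ K⁻¹)(500 K) × ln(0.104/1.3)
   = (4.157 kJ/mol)(-2.526) = -10.5 kJ/mol
ΔG < 0, so the forward reaction is spontaneous (proceeds forward).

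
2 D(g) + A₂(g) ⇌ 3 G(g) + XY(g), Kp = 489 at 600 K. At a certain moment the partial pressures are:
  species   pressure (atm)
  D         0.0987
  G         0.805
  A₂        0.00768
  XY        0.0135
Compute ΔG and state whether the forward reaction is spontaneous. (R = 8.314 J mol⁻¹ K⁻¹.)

ΔG = -8.22 kJ/mol; the forward reaction is spontaneous

Qp = P(G)³·P(XY) / (P(D)²·P(A₂)) = (0.805)³·(0.0135) / ((0.0987)²·(0.00768)) = 94.1
ΔG = RT ln(Qp/Kp) = (8.314 J mol⁻¹ K⁻¹)(600 K) × ln(94.1/489)
   = (4.988 kJ/mol)(-1.648) = -8.22 kJ/mol
ΔG < 0, so the forward reaction is spontaneous (proceeds forward).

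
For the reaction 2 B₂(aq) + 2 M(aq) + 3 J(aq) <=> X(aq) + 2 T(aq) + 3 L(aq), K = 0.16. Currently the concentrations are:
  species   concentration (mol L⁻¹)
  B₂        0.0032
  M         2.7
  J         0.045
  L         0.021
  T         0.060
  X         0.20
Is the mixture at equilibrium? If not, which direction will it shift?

Q = [X]·[T]²·[L]³ / ([B₂]²·[M]²·[J]³) = (0.20)·(0.060)²·(0.021)³ / ((0.0032)²·(2.7)²·(0.045)³) = 0.98
Q = 0.98 > K = 0.16: net reverse reaction.

no; Q > K, reaction proceeds in reverse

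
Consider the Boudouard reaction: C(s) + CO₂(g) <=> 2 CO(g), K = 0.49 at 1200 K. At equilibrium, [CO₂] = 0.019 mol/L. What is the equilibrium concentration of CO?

[CO] = 0.096 mol/L

(C is a pure solid — omitted from K.)
At equilibrium, K = [CO]² / [CO₂] = 0.49.
([CO])² / (0.019) = 0.49
[CO]² = 0.00931 ⇒ [CO] = 0.096 mol/L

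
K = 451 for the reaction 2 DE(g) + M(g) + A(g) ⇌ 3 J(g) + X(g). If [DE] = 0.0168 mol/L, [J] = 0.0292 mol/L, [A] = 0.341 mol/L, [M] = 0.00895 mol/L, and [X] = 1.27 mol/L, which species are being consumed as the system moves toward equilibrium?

DE, M, A (reactants)

Q = [J]³·[X] / ([DE]²·[M]·[A]) = (0.0292)³·(1.27) / ((0.0168)²·(0.00895)·(0.341)) = 36.7
Q = 36.7 < K = 451: net forward reaction.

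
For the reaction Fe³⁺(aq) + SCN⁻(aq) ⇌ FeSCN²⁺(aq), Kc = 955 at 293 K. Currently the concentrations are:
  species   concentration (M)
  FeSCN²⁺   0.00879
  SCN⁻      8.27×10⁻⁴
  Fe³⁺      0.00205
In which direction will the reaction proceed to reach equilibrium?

Qc = [FeSCN²⁺] / ([Fe³⁺]·[SCN⁻]) = (0.00879) / ((0.00205)·(8.27×10⁻⁴)) = 5180
Qc = 5180 > Kc = 955, so the reverse reaction proceeds.

toward reactants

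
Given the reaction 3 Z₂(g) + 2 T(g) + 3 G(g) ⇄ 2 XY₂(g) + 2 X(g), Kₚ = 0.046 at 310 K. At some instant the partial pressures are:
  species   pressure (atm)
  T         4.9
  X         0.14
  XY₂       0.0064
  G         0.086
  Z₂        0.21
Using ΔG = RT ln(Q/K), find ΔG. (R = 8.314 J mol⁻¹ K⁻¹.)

ΔG = -5.39 kJ/mol

Qₚ = P(XY₂)²·P(X)² / (P(Z₂)³·P(T)²·P(G)³) = (0.0064)²·(0.14)² / ((0.21)³·(4.9)²·(0.086)³) = 0.00568
ΔG = RT ln(Qₚ/Kₚ) = (8.314 J mol⁻¹ K⁻¹)(310 K) × ln(0.00568/0.046)
   = (2.577 kJ/mol)(-2.092) = -5.39 kJ/mol
ΔG < 0, so the forward reaction is spontaneous (proceeds forward).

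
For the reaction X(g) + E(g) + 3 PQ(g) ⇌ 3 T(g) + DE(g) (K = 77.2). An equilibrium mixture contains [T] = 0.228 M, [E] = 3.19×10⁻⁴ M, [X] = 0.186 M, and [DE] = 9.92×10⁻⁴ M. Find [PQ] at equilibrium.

At equilibrium, K = [T]³·[DE] / ([X]·[E]·[PQ]³) = 77.2.
(0.228)³·(9.92×10⁻⁴) / ((0.186)·(3.19×10⁻⁴)·([PQ])³) = 77.2
[PQ]³ = 0.00257 ⇒ [PQ] = 0.137 M

[PQ] = 0.137 M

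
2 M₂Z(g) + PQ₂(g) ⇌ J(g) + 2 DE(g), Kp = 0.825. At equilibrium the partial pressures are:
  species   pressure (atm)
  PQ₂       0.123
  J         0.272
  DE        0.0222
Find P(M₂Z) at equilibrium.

At equilibrium, Kp = P(J)·P(DE)² / (P(M₂Z)²·P(PQ₂)) = 0.825.
(0.272)·(0.0222)² / ((P(M₂Z))²·(0.123)) = 0.825
P(M₂Z)² = 0.00132 ⇒ P(M₂Z) = 0.0363 atm

P(M₂Z) = 0.0363 atm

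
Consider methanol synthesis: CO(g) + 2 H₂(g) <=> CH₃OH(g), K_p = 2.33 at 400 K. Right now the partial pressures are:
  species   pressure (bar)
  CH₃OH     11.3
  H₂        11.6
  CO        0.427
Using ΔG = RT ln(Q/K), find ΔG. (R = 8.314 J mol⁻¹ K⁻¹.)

ΔG = -8.22 kJ/mol

Q_p = P(CH₃OH) / (P(CO)·P(H₂)²) = (11.3) / ((0.427)·(11.6)²) = 0.197
ΔG = RT ln(Q_p/K_p) = (8.314 J mol⁻¹ K⁻¹)(400 K) × ln(0.197/2.33)
   = (3.326 kJ/mol)(-2.470) = -8.22 kJ/mol
ΔG < 0, so the forward reaction is spontaneous (proceeds forward).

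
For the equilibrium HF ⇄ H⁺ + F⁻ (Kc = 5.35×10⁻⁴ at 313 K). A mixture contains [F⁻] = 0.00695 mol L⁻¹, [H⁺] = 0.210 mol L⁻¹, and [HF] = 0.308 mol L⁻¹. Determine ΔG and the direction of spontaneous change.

Qc = [H⁺]·[F⁻] / [HF] = (0.210)·(0.00695) / (0.308) = 0.00474
ΔG = RT ln(Qc/Kc) = (8.314 J mol⁻¹ K⁻¹)(313 K) × ln(0.00474/5.35×10⁻⁴)
   = (2.602 kJ/mol)(2.182) = 5.68 kJ/mol
ΔG > 0, so the forward reaction is non-spontaneous (proceeds in reverse).

ΔG = 5.68 kJ/mol; the forward reaction is non-spontaneous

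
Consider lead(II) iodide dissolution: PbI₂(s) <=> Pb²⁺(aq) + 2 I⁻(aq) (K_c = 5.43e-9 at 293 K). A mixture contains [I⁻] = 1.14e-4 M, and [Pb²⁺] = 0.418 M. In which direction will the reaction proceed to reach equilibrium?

neither direction; the system is at equilibrium

(PbI₂ is a pure solid — omitted from Q_c.)
Q_c = [Pb²⁺]·[I⁻]² = (0.418)·(1.14e-4)² = 5.43e-9
Q_c = 5.43e-9 = K_c, so the system is already at equilibrium.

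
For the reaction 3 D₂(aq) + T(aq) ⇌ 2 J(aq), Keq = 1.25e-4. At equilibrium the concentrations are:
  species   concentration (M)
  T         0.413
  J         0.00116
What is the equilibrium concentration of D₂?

At equilibrium, Keq = [J]² / ([D₂]³·[T]) = 1.25e-4.
(0.00116)² / (([D₂])³·(0.413)) = 1.25e-4
[D₂]³ = 0.0261 ⇒ [D₂] = 0.296 M

[D₂] = 0.296 M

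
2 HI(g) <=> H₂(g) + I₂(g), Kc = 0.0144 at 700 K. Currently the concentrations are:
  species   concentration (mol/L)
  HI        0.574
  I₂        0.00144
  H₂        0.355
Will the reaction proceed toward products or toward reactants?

in the forward direction

Qc = [H₂]·[I₂] / [HI]² = (0.355)·(0.00144) / (0.574)² = 0.00155
Qc = 0.00155 < Kc = 0.0144, so the forward reaction proceeds.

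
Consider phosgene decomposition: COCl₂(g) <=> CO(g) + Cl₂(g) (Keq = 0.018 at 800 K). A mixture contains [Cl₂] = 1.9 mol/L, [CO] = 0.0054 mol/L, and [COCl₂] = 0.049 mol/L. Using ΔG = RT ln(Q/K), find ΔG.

Q = [CO]·[Cl₂] / [COCl₂] = (0.0054)·(1.9) / (0.049) = 0.209
ΔG = RT ln(Q/Keq) = (8.314 J mol⁻¹ K⁻¹)(800 K) × ln(0.209/0.018)
   = (6.651 kJ/mol)(2.452) = 16.3 kJ/mol
ΔG > 0, so the forward reaction is non-spontaneous (proceeds in reverse).

ΔG = 16.3 kJ/mol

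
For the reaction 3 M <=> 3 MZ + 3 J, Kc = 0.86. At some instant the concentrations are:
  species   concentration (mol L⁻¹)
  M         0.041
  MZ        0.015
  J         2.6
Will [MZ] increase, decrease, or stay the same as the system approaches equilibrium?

Qc = [MZ]³·[J]³ / [M]³ = (0.015)³·(2.6)³ / (0.041)³ = 0.86
Qc = 0.86 = Kc; the system is at equilibrium.

stay the same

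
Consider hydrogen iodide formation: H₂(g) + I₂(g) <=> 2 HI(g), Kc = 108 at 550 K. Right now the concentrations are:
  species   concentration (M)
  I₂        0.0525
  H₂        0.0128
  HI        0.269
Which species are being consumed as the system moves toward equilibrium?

none (at equilibrium)

Qc = [HI]² / ([H₂]·[I₂]) = (0.269)² / ((0.0128)·(0.0525)) = 108
Qc = 108 = Kc; the system is at equilibrium.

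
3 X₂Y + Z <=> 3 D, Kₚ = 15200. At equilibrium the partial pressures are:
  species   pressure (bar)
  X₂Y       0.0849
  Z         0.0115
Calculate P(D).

P(D) = 0.475 bar

At equilibrium, Kₚ = P(D)³ / (P(X₂Y)³·P(Z)) = 15200.
(P(D))³ / ((0.0849)³·(0.0115)) = 15200
P(D)³ = 0.107 ⇒ P(D) = 0.475 bar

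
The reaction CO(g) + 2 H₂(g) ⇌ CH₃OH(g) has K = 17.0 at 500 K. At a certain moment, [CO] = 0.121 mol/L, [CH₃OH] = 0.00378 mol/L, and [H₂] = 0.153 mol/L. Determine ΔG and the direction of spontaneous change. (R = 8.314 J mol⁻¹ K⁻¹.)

Q = [CH₃OH] / ([CO]·[H₂]²) = (0.00378) / ((0.121)·(0.153)²) = 1.33
ΔG = RT ln(Q/K) = (8.314 J mol⁻¹ K⁻¹)(500 K) × ln(1.33/17.0)
   = (4.157 kJ/mol)(-2.548) = -10.6 kJ/mol
ΔG < 0, so the forward reaction is spontaneous (proceeds forward).

ΔG = -10.6 kJ/mol; the forward reaction is spontaneous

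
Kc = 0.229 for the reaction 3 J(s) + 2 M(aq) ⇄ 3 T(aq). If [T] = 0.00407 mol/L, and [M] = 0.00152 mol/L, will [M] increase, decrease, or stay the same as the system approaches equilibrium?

(J is a pure solid — omitted from Qc.)
Qc = [T]³ / [M]² = (0.00407)³ / (0.00152)² = 0.0292
Qc = 0.0292 < Kc = 0.229: net forward reaction.
M is a reactant, so it decreases.

decrease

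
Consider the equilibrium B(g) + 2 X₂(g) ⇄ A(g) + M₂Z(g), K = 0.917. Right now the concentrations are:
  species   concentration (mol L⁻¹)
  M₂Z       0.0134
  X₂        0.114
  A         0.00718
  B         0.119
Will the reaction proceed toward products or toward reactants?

in the forward direction

Q = [A]·[M₂Z] / ([B]·[X₂]²) = (0.00718)·(0.0134) / ((0.119)·(0.114)²) = 0.0622
Q = 0.0622 < K = 0.917, so the forward reaction proceeds.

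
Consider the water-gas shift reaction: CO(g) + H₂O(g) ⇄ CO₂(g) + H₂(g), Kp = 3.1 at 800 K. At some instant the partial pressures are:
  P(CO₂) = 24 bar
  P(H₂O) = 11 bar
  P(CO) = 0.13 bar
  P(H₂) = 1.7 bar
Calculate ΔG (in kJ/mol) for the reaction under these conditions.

Qp = P(CO₂)·P(H₂) / (P(CO)·P(H₂O)) = (24)·(1.7) / ((0.13)·(11)) = 28.5
ΔG = RT ln(Qp/Kp) = (8.314 J mol⁻¹ K⁻¹)(800 K) × ln(28.5/3.1)
   = (6.651 kJ/mol)(2.219) = 14.8 kJ/mol
ΔG > 0, so the forward reaction is non-spontaneous (proceeds in reverse).

ΔG = 14.8 kJ/mol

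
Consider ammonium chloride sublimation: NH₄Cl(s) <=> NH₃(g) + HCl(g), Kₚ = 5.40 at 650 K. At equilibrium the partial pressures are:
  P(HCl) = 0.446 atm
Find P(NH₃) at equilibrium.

(NH₄Cl is a pure solid — omitted from Kₚ.)
At equilibrium, Kₚ = P(NH₃)·P(HCl) = 5.40.
(P(NH₃))·(0.446) = 5.40
P(NH₃) = 12.1 atm

P(NH₃) = 12.1 atm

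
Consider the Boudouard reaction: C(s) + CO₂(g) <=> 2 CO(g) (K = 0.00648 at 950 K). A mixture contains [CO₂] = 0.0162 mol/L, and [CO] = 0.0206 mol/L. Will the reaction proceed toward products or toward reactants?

to the left

(C is a pure solid — omitted from Q.)
Q = [CO]² / [CO₂] = (0.0206)² / (0.0162) = 0.0262
Q = 0.0262 > K = 0.00648, so the reverse reaction proceeds.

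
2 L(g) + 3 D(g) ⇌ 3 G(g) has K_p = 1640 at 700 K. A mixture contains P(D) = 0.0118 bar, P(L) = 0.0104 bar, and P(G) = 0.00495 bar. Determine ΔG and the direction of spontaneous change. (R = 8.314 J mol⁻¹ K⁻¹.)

Q_p = P(G)³ / (P(L)²·P(D)³) = (0.00495)³ / ((0.0104)²·(0.0118)³) = 683
ΔG = RT ln(Q_p/K_p) = (8.314 J mol⁻¹ K⁻¹)(700 K) × ln(683/1640)
   = (5.820 kJ/mol)(-0.8760) = -5.10 kJ/mol
ΔG < 0, so the forward reaction is spontaneous (proceeds forward).

ΔG = -5.10 kJ/mol; the forward reaction is spontaneous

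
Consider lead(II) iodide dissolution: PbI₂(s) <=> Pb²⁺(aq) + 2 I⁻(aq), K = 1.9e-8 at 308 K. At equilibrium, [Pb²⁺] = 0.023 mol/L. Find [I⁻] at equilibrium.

[I⁻] = 9.1e-4 mol/L

(PbI₂ is a pure solid — omitted from K.)
At equilibrium, K = [Pb²⁺]·[I⁻]² = 1.9e-8.
(0.023)·([I⁻])² = 1.9e-8
[I⁻]² = 8.26e-7 ⇒ [I⁻] = 9.1e-4 mol/L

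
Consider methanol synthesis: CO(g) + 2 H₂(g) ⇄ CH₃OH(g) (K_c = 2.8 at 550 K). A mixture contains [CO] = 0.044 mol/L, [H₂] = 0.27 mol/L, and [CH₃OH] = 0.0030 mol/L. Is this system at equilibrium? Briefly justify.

Q_c = [CH₃OH] / ([CO]·[H₂]²) = (0.0030) / ((0.044)·(0.27)²) = 0.94
Q_c = 0.94 < K_c = 2.8: net forward reaction.

no; Q < K, reaction proceeds forward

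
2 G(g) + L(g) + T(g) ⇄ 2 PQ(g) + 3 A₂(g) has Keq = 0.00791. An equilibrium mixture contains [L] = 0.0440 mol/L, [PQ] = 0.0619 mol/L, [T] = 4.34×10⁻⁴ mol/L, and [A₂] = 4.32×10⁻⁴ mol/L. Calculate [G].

At equilibrium, Keq = [PQ]²·[A₂]³ / ([G]²·[L]·[T]) = 0.00791.
(0.0619)²·(4.32×10⁻⁴)³ / (([G])²·(0.0440)·(4.34×10⁻⁴)) = 0.00791
[G]² = 2.05×10⁻⁶ ⇒ [G] = 0.00143 mol/L

[G] = 0.00143 mol/L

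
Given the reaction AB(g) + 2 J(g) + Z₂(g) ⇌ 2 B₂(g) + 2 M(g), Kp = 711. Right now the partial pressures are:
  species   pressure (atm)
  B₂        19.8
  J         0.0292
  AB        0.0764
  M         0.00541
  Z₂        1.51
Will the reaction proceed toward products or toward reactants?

Qp = P(B₂)²·P(M)² / (P(AB)·P(J)²·P(Z₂)) = (19.8)²·(0.00541)² / ((0.0764)·(0.0292)²·(1.51)) = 117
Qp = 117 < Kp = 711, so the forward reaction proceeds.

forward (toward products)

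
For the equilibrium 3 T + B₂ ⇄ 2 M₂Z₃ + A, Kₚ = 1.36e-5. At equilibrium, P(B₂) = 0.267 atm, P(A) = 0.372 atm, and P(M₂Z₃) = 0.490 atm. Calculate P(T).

At equilibrium, Kₚ = P(M₂Z₃)²·P(A) / (P(T)³·P(B₂)) = 1.36e-5.
(0.490)²·(0.372) / ((P(T))³·(0.267)) = 1.36e-5
P(T)³ = 24600 ⇒ P(T) = 29.1 atm

P(T) = 29.1 atm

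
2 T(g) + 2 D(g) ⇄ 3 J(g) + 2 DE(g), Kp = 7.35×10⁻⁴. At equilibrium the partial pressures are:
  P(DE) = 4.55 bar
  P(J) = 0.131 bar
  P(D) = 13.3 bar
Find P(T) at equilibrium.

At equilibrium, Kp = P(J)³·P(DE)² / (P(T)²·P(D)²) = 7.35×10⁻⁴.
(0.131)³·(4.55)² / ((P(T))²·(13.3)²) = 7.35×10⁻⁴
P(T)² = 0.358 ⇒ P(T) = 0.598 bar

P(T) = 0.598 bar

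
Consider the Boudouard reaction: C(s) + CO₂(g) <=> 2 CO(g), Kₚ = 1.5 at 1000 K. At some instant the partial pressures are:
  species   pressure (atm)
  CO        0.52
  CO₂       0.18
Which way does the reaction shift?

at equilibrium

(C is a pure solid — omitted from Qₚ.)
Qₚ = P(CO)² / P(CO₂) = (0.52)² / (0.18) = 1.5
Qₚ = 1.5 = Kₚ, so the system is already at equilibrium.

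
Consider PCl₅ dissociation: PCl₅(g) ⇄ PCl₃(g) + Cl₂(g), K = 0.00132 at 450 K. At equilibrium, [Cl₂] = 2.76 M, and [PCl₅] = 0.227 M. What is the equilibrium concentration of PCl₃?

At equilibrium, K = [PCl₃]·[Cl₂] / [PCl₅] = 0.00132.
([PCl₃])·(2.76) / (0.227) = 0.00132
[PCl₃] = 1.09×10⁻⁴ M

[PCl₃] = 1.09×10⁻⁴ M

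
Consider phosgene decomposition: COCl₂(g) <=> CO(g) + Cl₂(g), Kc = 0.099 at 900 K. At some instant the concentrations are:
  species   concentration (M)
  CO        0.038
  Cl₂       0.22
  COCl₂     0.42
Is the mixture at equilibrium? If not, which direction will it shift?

no; Q < K, reaction proceeds forward

Qc = [CO]·[Cl₂] / [COCl₂] = (0.038)·(0.22) / (0.42) = 0.020
Qc = 0.020 < Kc = 0.099: net forward reaction.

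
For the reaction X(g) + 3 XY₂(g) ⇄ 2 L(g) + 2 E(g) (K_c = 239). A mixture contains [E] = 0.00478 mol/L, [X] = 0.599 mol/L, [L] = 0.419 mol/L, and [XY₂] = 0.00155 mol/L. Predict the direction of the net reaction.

Q_c = [L]²·[E]² / ([X]·[XY₂]³) = (0.419)²·(0.00478)² / ((0.599)·(0.00155)³) = 1800
Q_c = 1800 > K_c = 239, so the reverse reaction proceeds.

reverse (toward reactants)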